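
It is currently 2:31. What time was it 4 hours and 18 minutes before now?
Starting time: 2:31 = 151 total minutes past 12:00
Subtracting: 4 hours and 18 minutes = 258 minutes
151 - 258 = -107 (negative, add 12 hours = 720) = 613 minutes
= 10 hours and 13 minutes past 12:00 = 10:13

Final answer: 10:13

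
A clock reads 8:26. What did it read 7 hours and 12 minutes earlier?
Starting time: 8:26 = 506 total minutes past 12:00
Subtracting: 7 hours and 12 minutes = 432 minutes
506 - 432 = 74 minutes
= 1 hour and 14 minutes past 12:00 = 1:14

Final answer: 1:14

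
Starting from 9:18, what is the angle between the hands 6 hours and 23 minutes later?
First find the time 6 hours and 23 minutes after 9:18.
Total minutes: 9 x 60 + 18 + 6 x 60 + 23 = 941.
941 mod 720 = 221 minutes = 3:41.
Now compute the angle at 3:41:
Hour hand: 3 x 30 + 41 x 0.5 = 110.5 degrees
Minute hand: 41 x 6 = 246 degrees
Difference: |110.5 - 246| = 135.5 degrees
The angle is 135.5 degrees

Final answer: 135.5 degrees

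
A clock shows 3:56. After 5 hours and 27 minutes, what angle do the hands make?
First find the time 5 hours and 27 minutes after 3:56.
Total minutes: 3 x 60 + 56 + 5 x 60 + 27 = 563.
563 mod 720 = 563 minutes = 9:23.
Now compute the angle at 9:23:
Hour hand: 9 x 30 + 23 x 0.5 = 281.5 degrees
Minute hand: 23 x 6 = 138 degrees
Difference: |281.5 - 138| = 143.5 degrees
The angle is 143.5 degrees

Final answer: 143.5 degrees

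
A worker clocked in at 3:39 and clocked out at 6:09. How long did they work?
From 3:39 to 6:09:
(6 x 60 + 9) - (3 x 60 + 39) = 369 - 219 = 150 minutes
= 2 hours and 30 minutes

Final answer: 2 hours and 30 minutes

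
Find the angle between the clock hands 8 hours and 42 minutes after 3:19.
First find the time 8 hours and 42 minutes after 3:19.
Total minutes: 3 x 60 + 19 + 8 x 60 + 42 = 721.
721 mod 720 = 1 minutes = 12:01.
Now compute the angle at 12:01:
Hour hand: 0 x 30 + 1 x 0.5 = 0.5 degrees
Minute hand: 1 x 6 = 6 degrees
Difference: |0.5 - 6| = 5.5 degrees
The angle is 5.5 degrees

Final answer: 5.5 degrees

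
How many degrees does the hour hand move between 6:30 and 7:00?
The hour hand moves 0.5 degrees per minute.
Time elapsed: 7:00 - 6:30 = 30 minutes
Angular displacement: 30 x 0.5 = 15 degrees

Final answer: 15 degrees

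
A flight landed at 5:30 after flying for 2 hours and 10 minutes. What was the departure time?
Starting time: 5:30 = 330 total minutes past 12:00
Subtracting: 2 hours and 10 minutes = 130 minutes
330 - 130 = 200 minutes
= 3 hours and 20 minutes past 12:00 = 3:20

Final answer: 3:20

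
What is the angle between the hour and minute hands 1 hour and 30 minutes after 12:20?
First find the time 1 hour and 30 minutes after 12:20.
Total minutes: 12 x 60 + 20 + 1 x 60 + 30 = 830.
830 mod 720 = 110 minutes = 1:50.
Now compute the angle at 1:50:
Hour hand: 1 x 30 + 50 x 0.5 = 55 degrees
Minute hand: 50 x 6 = 300 degrees
Difference: |55 - 300| = 245 degrees
Smaller angle: 360 - 245 = 115 degrees

Final answer: 115 degrees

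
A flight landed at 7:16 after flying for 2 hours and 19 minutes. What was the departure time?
Starting time: 7:16 = 436 total minutes past 12:00
Subtracting: 2 hours and 19 minutes = 139 minutes
436 - 139 = 297 minutes
= 4 hours and 57 minutes past 12:00 = 4:57

Final answer: 4:57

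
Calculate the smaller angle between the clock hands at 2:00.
Hour hand position: 2 x 30 + 0 x 0.5 = 60 degrees
Minute hand position: 0 x 6 = 0 degrees
Difference: |60 - 0| = 60 degrees
The angle between the hands is 60 degrees

Final answer: 60 degrees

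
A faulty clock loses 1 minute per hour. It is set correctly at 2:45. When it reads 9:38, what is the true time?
For every 60 true minutes, the faulty clock advances 59 minutes, so 1 faulty-clock minute corresponds to 60/59 true minutes.
From 2:45 to 9:38 on the faulty dial is 413 minutes.
True elapsed: 413 x 60/59 = 420 minutes = 7 hours.
True time: 2:45 + 7 hours = 9:45.

Final answer: 9:45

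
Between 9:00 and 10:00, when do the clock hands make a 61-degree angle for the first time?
At t minutes past 9:00, the hour hand is at 30 x 9 + 0.5t degrees and the minute hand is at 6t degrees.
The smaller angle between them is 61 degrees when |30H - 5.5t| = 61 or |30H - 5.5t| = 299.
With H = 9, solve 30 x 9 - 5.5t = +/- target for each target:
  t = (30 x 9 - 61) / 5.5 = 38
  t = (30 x 9 + 61) / 5.5 = 60.18 (outside (0, 60))
  t = (30 x 9 - 299) / 5.5 = -5.27 (outside (0, 60))
  t = (30 x 9 + 299) / 5.5 = 103.45 (outside (0, 60))
Valid solutions in (0, 60): {38} minutes.
The first occurrence is t = 38 minutes.
The hands form a 61-degree angle at 38 minutes past 9:00.

Final answer: 38 minutes past 9:00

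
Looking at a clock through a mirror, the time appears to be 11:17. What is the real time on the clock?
Reflection across the vertical (12-6) axis maps a hand at angle A degrees to (360 - A) degrees, which sends a reading of T minutes past 12:00 to (720 - T) minutes past 12:00.
Mirror reads 11:17 = 677 minutes past 12:00.
Actual time: (720 - 677) mod 720 = 43 minutes = 12:43.

Final answer: 12:43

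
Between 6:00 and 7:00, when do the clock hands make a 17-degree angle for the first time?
At t minutes past 6:00, the hour hand is at 30 x 6 + 0.5t degrees and the minute hand is at 6t degrees.
The smaller angle between them is 17 degrees when |30H - 5.5t| = 17 or |30H - 5.5t| = 343.
With H = 6, solve 30 x 6 - 5.5t = +/- target for each target:
  t = (30 x 6 - 17) / 5.5 = 29.64
  t = (30 x 6 + 17) / 5.5 = 35.82
  t = (30 x 6 - 343) / 5.5 = -29.64 (outside (0, 60))
  t = (30 x 6 + 343) / 5.5 = 95.09 (outside (0, 60))
Valid solutions in (0, 60): {29.64, 35.82} minutes.
The first occurrence is t = 29.64 minutes.
The hands form a 17-degree angle at 29.64 minutes past 6:00.

Final answer: 29.64 minutes past 6:00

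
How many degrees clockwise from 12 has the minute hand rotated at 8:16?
The minute hand moves 6 degrees per minute.
At 8:16: 16 x 6 = 96 degrees

Final answer: 96 degrees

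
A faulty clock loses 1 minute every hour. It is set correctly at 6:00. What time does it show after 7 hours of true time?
For every 60 true minutes, the faulty clock advances 60 - 1 = 59 minutes.
True elapsed: 7 hours = 420 minutes.
Faulty clock advances: 420 x 59/60 = 413 minutes (drift: 7 minutes behind).
Shown time: 6:00 + 413 minutes = 12:53.

Final answer: 12:53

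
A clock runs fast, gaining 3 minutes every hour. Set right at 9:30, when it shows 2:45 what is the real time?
For every 60 true minutes, the faulty clock advances 63 minutes, so 1 faulty-clock minute corresponds to 60/63 true minutes.
From 9:30 to 2:45 on the faulty dial is 315 minutes.
True elapsed: 315 x 60/63 = 300 minutes = 5 hours.
True time: 9:30 + 5 hours = 2:30.

Final answer: 2:30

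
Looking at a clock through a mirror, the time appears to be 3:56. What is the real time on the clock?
Reflection across the vertical (12-6) axis maps a hand at angle A degrees to (360 - A) degrees, which sends a reading of T minutes past 12:00 to (720 - T) minutes past 12:00.
Mirror reads 3:56 = 236 minutes past 12:00.
Actual time: (720 - 236) mod 720 = 484 minutes = 8:04.

Final answer: 8:04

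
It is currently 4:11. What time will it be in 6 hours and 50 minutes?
Starting time: 4:11
Adding 50 minutes to 11 minutes: 11 + 50 = 61 minutes = 1 hour and 1 minute
Adding 6 hours: 4 + 6 + 1 (carry) = 11
Final time: 11:01

Final answer: 11:01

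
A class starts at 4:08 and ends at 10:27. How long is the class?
From 4:08 to 10:27:
(10 x 60 + 27) - (4 x 60 + 8) = 627 - 248 = 379 minutes
= 6 hours and 19 minutes

Final answer: 6 hours and 19 minutes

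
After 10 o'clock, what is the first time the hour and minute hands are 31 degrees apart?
At t minutes past 10:00, the hour hand is at 30 x 10 + 0.5t degrees and the minute hand is at 6t degrees.
The smaller angle between them is 31 degrees when |30H - 5.5t| = 31 or |30H - 5.5t| = 329.
With H = 10, solve 30 x 10 - 5.5t = +/- target for each target:
  t = (30 x 10 - 31) / 5.5 = 48.91
  t = (30 x 10 + 31) / 5.5 = 60.18 (outside (0, 60))
  t = (30 x 10 - 329) / 5.5 = -5.27 (outside (0, 60))
  t = (30 x 10 + 329) / 5.5 = 114.36 (outside (0, 60))
Valid solutions in (0, 60): {48.91} minutes.
The first occurrence is t = 48.91 minutes.
The hands form a 31-degree angle at 48.91 minutes past 10:00.

Final answer: 48.91 minutes past 10:00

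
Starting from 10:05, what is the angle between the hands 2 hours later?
First find the time 2 hours after 10:05.
Total minutes: 10 x 60 + 5 + 2 x 60 + 0 = 725.
725 mod 720 = 5 minutes = 12:05.
Now compute the angle at 12:05:
Hour hand: 0 x 30 + 5 x 0.5 = 2.5 degrees
Minute hand: 5 x 6 = 30 degrees
Difference: |2.5 - 30| = 27.5 degrees
The angle is 27.5 degrees

Final answer: 27.5 degrees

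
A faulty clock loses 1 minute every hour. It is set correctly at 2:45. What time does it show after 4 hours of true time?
For every 60 true minutes, the faulty clock advances 60 - 1 = 59 minutes.
True elapsed: 4 hours = 240 minutes.
Faulty clock advances: 240 x 59/60 = 236 minutes (drift: 4 minutes behind).
Shown time: 2:45 + 236 minutes = 6:41.

Final answer: 6:41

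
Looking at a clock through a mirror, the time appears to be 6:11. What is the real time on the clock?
Reflection across the vertical (12-6) axis maps a hand at angle A degrees to (360 - A) degrees, which sends a reading of T minutes past 12:00 to (720 - T) minutes past 12:00.
Mirror reads 6:11 = 371 minutes past 12:00.
Actual time: (720 - 371) mod 720 = 349 minutes = 5:49.

Final answer: 5:49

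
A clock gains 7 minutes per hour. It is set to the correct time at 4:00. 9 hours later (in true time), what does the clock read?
For every 60 true minutes, the faulty clock advances 60 + 7 = 67 minutes.
True elapsed: 9 hours = 540 minutes.
Faulty clock advances: 540 x 67/60 = 603 minutes (drift: 63 minutes ahead).
Shown time: 4:00 + 603 minutes = 2:03.

Final answer: 2:03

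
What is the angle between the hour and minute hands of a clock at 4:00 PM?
Hour hand position: 4 x 30 + 0 x 0.5 = 120 degrees
Minute hand position: 0 x 6 = 0 degrees
Difference: |120 - 0| = 120 degrees
The angle between the hands is 120 degrees

Final answer: 120 degrees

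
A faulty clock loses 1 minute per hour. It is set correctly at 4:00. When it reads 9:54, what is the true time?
For every 60 true minutes, the faulty clock advances 59 minutes, so 1 faulty-clock minute corresponds to 60/59 true minutes.
From 4:00 to 9:54 on the faulty dial is 354 minutes.
True elapsed: 354 x 60/59 = 360 minutes = 6 hours.
True time: 4:00 + 6 hours = 10:00.

Final answer: 10:00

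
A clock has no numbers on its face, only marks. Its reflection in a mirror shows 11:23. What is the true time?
Reflection across the vertical (12-6) axis maps a hand at angle A degrees to (360 - A) degrees, which sends a reading of T minutes past 12:00 to (720 - T) minutes past 12:00.
Mirror reads 11:23 = 683 minutes past 12:00.
Actual time: (720 - 683) mod 720 = 37 minutes = 12:37.

Final answer: 12:37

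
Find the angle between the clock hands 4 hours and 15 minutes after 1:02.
First find the time 4 hours and 15 minutes after 1:02.
Total minutes: 1 x 60 + 2 + 4 x 60 + 15 = 317.
317 mod 720 = 317 minutes = 5:17.
Now compute the angle at 5:17:
Hour hand: 5 x 30 + 17 x 0.5 = 158.5 degrees
Minute hand: 17 x 6 = 102 degrees
Difference: |158.5 - 102| = 56.5 degrees
The angle is 56.5 degrees

Final answer: 56.5 degrees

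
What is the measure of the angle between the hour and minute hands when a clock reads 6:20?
Hour hand position: 6 x 30 + 20 x 0.5 = 190 degrees
Minute hand position: 20 x 6 = 120 degrees
Difference: |190 - 120| = 70 degrees
The angle between the hands is 70 degrees

Final answer: 70 degrees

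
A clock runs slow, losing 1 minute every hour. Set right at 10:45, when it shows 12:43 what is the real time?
For every 60 true minutes, the faulty clock advances 59 minutes, so 1 faulty-clock minute corresponds to 60/59 true minutes.
From 10:45 to 12:43 on the faulty dial is 118 minutes.
True elapsed: 118 x 60/59 = 120 minutes = 2 hours.
True time: 10:45 + 2 hours = 12:45.

Final answer: 12:45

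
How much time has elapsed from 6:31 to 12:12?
From 6:31 to 12:12:
(12 x 60 + 12) - (6 x 60 + 31) = 732 - 391 = 341 minutes
= 5 hours and 41 minutes

Final answer: 5 hours and 41 minutes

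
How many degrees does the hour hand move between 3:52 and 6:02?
The hour hand moves 0.5 degrees per minute.
Time elapsed: 6:02 - 3:52 = 130 minutes
Angular displacement: 130 x 0.5 = 65 degrees

Final answer: 65 degrees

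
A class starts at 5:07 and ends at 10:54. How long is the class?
From 5:07 to 10:54:
(10 x 60 + 54) - (5 x 60 + 7) = 654 - 307 = 347 minutes
= 5 hours and 47 minutes

Final answer: 5 hours and 47 minutes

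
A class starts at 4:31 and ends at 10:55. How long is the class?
From 4:31 to 10:55:
(10 x 60 + 55) - (4 x 60 + 31) = 655 - 271 = 384 minutes
= 6 hours and 24 minutes

Final answer: 6 hours and 24 minutes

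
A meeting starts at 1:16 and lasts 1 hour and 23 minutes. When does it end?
Starting time: 1:16
Adding 23 minutes to 16 minutes: 16 + 23 = 39 minutes
Adding 1 hour: 1 + 1 = 2
Final time: 2:39

Final answer: 2:39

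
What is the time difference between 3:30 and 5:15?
From 3:30 to 5:15:
(5 x 60 + 15) - (3 x 60 + 30) = 315 - 210 = 105 minutes
= 1 hour and 45 minutes

Final answer: 1 hour and 45 minutes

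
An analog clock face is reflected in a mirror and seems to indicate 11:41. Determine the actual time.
Reflection across the vertical (12-6) axis maps a hand at angle A degrees to (360 - A) degrees, which sends a reading of T minutes past 12:00 to (720 - T) minutes past 12:00.
Mirror reads 11:41 = 701 minutes past 12:00.
Actual time: (720 - 701) mod 720 = 19 minutes = 12:19.

Final answer: 12:19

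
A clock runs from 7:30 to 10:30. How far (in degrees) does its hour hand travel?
The hour hand moves 0.5 degrees per minute.
Time elapsed: 10:30 - 7:30 = 180 minutes
Angular displacement: 180 x 0.5 = 90 degrees

Final answer: 90 degrees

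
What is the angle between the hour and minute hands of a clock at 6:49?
Hour hand position: 6 x 30 + 49 x 0.5 = 204.5 degrees
Minute hand position: 49 x 6 = 294 degrees
Difference: |204.5 - 294| = 89.5 degrees
The angle between the hands is 89.5 degrees

Final answer: 89.5 degrees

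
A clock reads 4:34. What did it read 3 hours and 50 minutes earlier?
Starting time: 4:34 = 274 total minutes past 12:00
Subtracting: 3 hours and 50 minutes = 230 minutes
274 - 230 = 44 minutes
= 44 minutes past 12:00 = 12:44

Final answer: 12:44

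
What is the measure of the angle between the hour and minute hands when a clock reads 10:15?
Hour hand position: 10 x 30 + 15 x 0.5 = 307.5 degrees
Minute hand position: 15 x 6 = 90 degrees
Difference: |307.5 - 90| = 217.5 degrees
Since 217.5 > 180, the smaller angle is 360 - 217.5 = 142.5 degrees

Final answer: 142.5 degrees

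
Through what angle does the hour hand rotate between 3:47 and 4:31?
The hour hand moves 0.5 degrees per minute.
Time elapsed: 4:31 - 3:47 = 44 minutes
Angular displacement: 44 x 0.5 = 22 degrees

Final answer: 22 degrees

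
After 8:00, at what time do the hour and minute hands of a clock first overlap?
The minute hand gains 5.5 degrees per minute on the hour hand.
At 8:00, the hour hand is at 240 degrees and the minute hand is at 0 degrees.
The gap is 240 degrees. Time to close: 240/5.5 = 60 x 8/11 = 43.64 minutes.
The hands overlap at 43.64 minutes past 8:00.

Final answer: 43.64 minutes past 8:00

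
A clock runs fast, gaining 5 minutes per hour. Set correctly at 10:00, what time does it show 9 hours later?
For every 60 true minutes, the faulty clock advances 60 + 5 = 65 minutes.
True elapsed: 9 hours = 540 minutes.
Faulty clock advances: 540 x 65/60 = 585 minutes (drift: 45 minutes ahead).
Shown time: 10:00 + 585 minutes = 7:45.

Final answer: 7:45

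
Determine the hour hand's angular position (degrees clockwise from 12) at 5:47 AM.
The hour hand moves 30 degrees per hour and 0.5 degrees per minute.
At 5:47: (5) x 30 + 47 x 0.5 = 150 + 23.5 = 173.5 degrees

Final answer: 173.5 degrees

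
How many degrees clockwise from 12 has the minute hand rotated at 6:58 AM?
The minute hand moves 6 degrees per minute.
At 6:58: 58 x 6 = 348 degrees

Final answer: 348 degrees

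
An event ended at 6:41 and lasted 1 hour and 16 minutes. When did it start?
Starting time: 6:41 = 401 total minutes past 12:00
Subtracting: 1 hour and 16 minutes = 76 minutes
401 - 76 = 325 minutes
= 5 hours and 25 minutes past 12:00 = 5:25

Final answer: 5:25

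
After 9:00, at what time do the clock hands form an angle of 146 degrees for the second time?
At t minutes past 9:00, the hour hand is at 30 x 9 + 0.5t degrees and the minute hand is at 6t degrees.
The smaller angle between them is 146 degrees when |30H - 5.5t| = 146 or |30H - 5.5t| = 214.
With H = 9, solve 30 x 9 - 5.5t = +/- target for each target:
  t = (30 x 9 - 146) / 5.5 = 22.55
  t = (30 x 9 + 146) / 5.5 = 75.64 (outside (0, 60))
  t = (30 x 9 - 214) / 5.5 = 10.18
  t = (30 x 9 + 214) / 5.5 = 88 (outside (0, 60))
Valid solutions in (0, 60): {10.18, 22.55} minutes.
The second occurrence is t = 22.55 minutes.
The hands form a 146-degree angle at 22.55 minutes past 9:00.

Final answer: 22.55 minutes past 9:00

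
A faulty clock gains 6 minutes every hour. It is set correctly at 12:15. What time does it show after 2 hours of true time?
For every 60 true minutes, the faulty clock advances 60 + 6 = 66 minutes.
True elapsed: 2 hours = 120 minutes.
Faulty clock advances: 120 x 66/60 = 132 minutes (drift: 12 minutes ahead).
Shown time: 12:15 + 132 minutes = 2:27.

Final answer: 2:27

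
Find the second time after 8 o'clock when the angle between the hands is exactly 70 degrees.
At t minutes past 8:00, the hour hand is at 30 x 8 + 0.5t degrees and the minute hand is at 6t degrees.
The smaller angle between them is 70 degrees when |30H - 5.5t| = 70 or |30H - 5.5t| = 290.
With H = 8, solve 30 x 8 - 5.5t = +/- target for each target:
  t = (30 x 8 - 70) / 5.5 = 30.91
  t = (30 x 8 + 70) / 5.5 = 56.36
  t = (30 x 8 - 290) / 5.5 = -9.09 (outside (0, 60))
  t = (30 x 8 + 290) / 5.5 = 96.36 (outside (0, 60))
Valid solutions in (0, 60): {30.91, 56.36} minutes.
The second occurrence is t = 56.36 minutes.
The hands form a 70-degree angle at 56.36 minutes past 8:00.

Final answer: 56.36 minutes past 8:00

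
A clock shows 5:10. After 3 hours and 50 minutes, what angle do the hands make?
First find the time 3 hours and 50 minutes after 5:10.
Total minutes: 5 x 60 + 10 + 3 x 60 + 50 = 540.
540 mod 720 = 540 minutes = 9:00.
Now compute the angle at 9:00:
Hour hand: 9 x 30 + 0 x 0.5 = 270 degrees
Minute hand: 0 x 6 = 0 degrees
Difference: |270 - 0| = 270 degrees
Smaller angle: 360 - 270 = 90 degrees

Final answer: 90 degrees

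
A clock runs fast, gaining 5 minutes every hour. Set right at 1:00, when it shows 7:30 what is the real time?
For every 60 true minutes, the faulty clock advances 65 minutes, so 1 faulty-clock minute corresponds to 60/65 true minutes.
From 1:00 to 7:30 on the faulty dial is 390 minutes.
True elapsed: 390 x 60/65 = 360 minutes = 6 hours.
True time: 1:00 + 6 hours = 7:00.

Final answer: 7:00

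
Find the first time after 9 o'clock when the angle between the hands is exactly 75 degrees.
At t minutes past 9:00, the hour hand is at 30 x 9 + 0.5t degrees and the minute hand is at 6t degrees.
The smaller angle between them is 75 degrees when |30H - 5.5t| = 75 or |30H - 5.5t| = 285.
With H = 9, solve 30 x 9 - 5.5t = +/- target for each target:
  t = (30 x 9 - 75) / 5.5 = 35.45
  t = (30 x 9 + 75) / 5.5 = 62.73 (outside (0, 60))
  t = (30 x 9 - 285) / 5.5 = -2.73 (outside (0, 60))
  t = (30 x 9 + 285) / 5.5 = 100.91 (outside (0, 60))
Valid solutions in (0, 60): {35.45} minutes.
The first occurrence is t = 35.45 minutes.
The hands form a 75-degree angle at 35.45 minutes past 9:00.

Final answer: 35.45 minutes past 9:00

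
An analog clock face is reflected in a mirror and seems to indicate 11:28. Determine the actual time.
Reflection across the vertical (12-6) axis maps a hand at angle A degrees to (360 - A) degrees, which sends a reading of T minutes past 12:00 to (720 - T) minutes past 12:00.
Mirror reads 11:28 = 688 minutes past 12:00.
Actual time: (720 - 688) mod 720 = 32 minutes = 12:32.

Final answer: 12:32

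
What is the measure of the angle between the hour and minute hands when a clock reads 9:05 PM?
Hour hand position: 9 x 30 + 5 x 0.5 = 272.5 degrees
Minute hand position: 5 x 6 = 30 degrees
Difference: |272.5 - 30| = 242.5 degrees
Since 242.5 > 180, the smaller angle is 360 - 242.5 = 117.5 degrees

Final answer: 117.5 degrees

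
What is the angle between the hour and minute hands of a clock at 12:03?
Hour hand position: 0 x 30 + 3 x 0.5 = 1.5 degrees
Minute hand position: 3 x 6 = 18 degrees
Difference: |1.5 - 18| = 16.5 degrees
The angle between the hands is 16.5 degrees

Final answer: 16.5 degrees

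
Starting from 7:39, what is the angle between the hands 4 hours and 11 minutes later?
First find the time 4 hours and 11 minutes after 7:39.
Total minutes: 7 x 60 + 39 + 4 x 60 + 11 = 710.
710 mod 720 = 710 minutes = 11:50.
Now compute the angle at 11:50:
Hour hand: 11 x 30 + 50 x 0.5 = 355 degrees
Minute hand: 50 x 6 = 300 degrees
Difference: |355 - 300| = 55 degrees
The angle is 55 degrees

Final answer: 55 degrees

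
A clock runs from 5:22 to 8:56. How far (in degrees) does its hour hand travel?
The hour hand moves 0.5 degrees per minute.
Time elapsed: 8:56 - 5:22 = 214 minutes
Angular displacement: 214 x 0.5 = 107 degrees

Final answer: 107 degrees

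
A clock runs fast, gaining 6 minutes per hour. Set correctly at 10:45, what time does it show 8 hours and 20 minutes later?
For every 60 true minutes, the faulty clock advances 60 + 6 = 66 minutes.
True elapsed: 8 hours and 20 minutes = 500 minutes.
Faulty clock advances: 500 x 66/60 = 550 minutes (drift: 50 minutes ahead).
Shown time: 10:45 + 550 minutes = 7:55.

Final answer: 7:55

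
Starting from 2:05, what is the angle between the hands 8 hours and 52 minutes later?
First find the time 8 hours and 52 minutes after 2:05.
Total minutes: 2 x 60 + 5 + 8 x 60 + 52 = 657.
657 mod 720 = 657 minutes = 10:57.
Now compute the angle at 10:57:
Hour hand: 10 x 30 + 57 x 0.5 = 328.5 degrees
Minute hand: 57 x 6 = 342 degrees
Difference: |328.5 - 342| = 13.5 degrees
The angle is 13.5 degrees

Final answer: 13.5 degrees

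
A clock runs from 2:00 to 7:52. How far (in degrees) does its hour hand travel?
The hour hand moves 0.5 degrees per minute.
Time elapsed: 7:52 - 2:00 = 352 minutes
Angular displacement: 352 x 0.5 = 176 degrees

Final answer: 176 degrees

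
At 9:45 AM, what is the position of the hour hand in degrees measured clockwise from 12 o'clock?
The hour hand moves 30 degrees per hour and 0.5 degrees per minute.
At 9:45: (9) x 30 + 45 x 0.5 = 270 + 22.5 = 292.5 degrees

Final answer: 292.5 degrees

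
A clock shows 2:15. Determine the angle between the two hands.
Hour hand position: 2 x 30 + 15 x 0.5 = 67.5 degrees
Minute hand position: 15 x 6 = 90 degrees
Difference: |67.5 - 90| = 22.5 degrees
The angle between the hands is 22.5 degrees

Final answer: 22.5 degrees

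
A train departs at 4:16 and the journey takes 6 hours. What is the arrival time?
Starting time: 4:16
Adding 0 minutes to 16 minutes: 16 + 0 = 16 minutes
Adding 6 hours: 4 + 6 = 10
Final time: 10:16

Final answer: 10:16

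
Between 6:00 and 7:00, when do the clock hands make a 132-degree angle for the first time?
At t minutes past 6:00, the hour hand is at 30 x 6 + 0.5t degrees and the minute hand is at 6t degrees.
The smaller angle between them is 132 degrees when |30H - 5.5t| = 132 or |30H - 5.5t| = 228.
With H = 6, solve 30 x 6 - 5.5t = +/- target for each target:
  t = (30 x 6 - 132) / 5.5 = 8.73
  t = (30 x 6 + 132) / 5.5 = 56.73
  t = (30 x 6 - 228) / 5.5 = -8.73 (outside (0, 60))
  t = (30 x 6 + 228) / 5.5 = 74.18 (outside (0, 60))
Valid solutions in (0, 60): {8.73, 56.73} minutes.
The first occurrence is t = 8.73 minutes.
The hands form a 132-degree angle at 8.73 minutes past 6:00.

Final answer: 8.73 minutes past 6:00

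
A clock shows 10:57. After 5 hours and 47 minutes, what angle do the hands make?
First find the time 5 hours and 47 minutes after 10:57.
Total minutes: 10 x 60 + 57 + 5 x 60 + 47 = 1004.
1004 mod 720 = 284 minutes = 4:44.
Now compute the angle at 4:44:
Hour hand: 4 x 30 + 44 x 0.5 = 142 degrees
Minute hand: 44 x 6 = 264 degrees
Difference: |142 - 264| = 122 degrees
The angle is 122 degrees

Final answer: 122 degrees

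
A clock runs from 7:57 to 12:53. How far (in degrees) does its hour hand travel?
The hour hand moves 0.5 degrees per minute.
Time elapsed: 12:53 - 7:57 = 296 minutes
Angular displacement: 296 x 0.5 = 148 degrees

Final answer: 148 degrees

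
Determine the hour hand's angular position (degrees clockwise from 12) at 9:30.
The hour hand moves 30 degrees per hour and 0.5 degrees per minute.
At 9:30: (9) x 30 + 30 x 0.5 = 270 + 15 = 285 degrees

Final answer: 285 degrees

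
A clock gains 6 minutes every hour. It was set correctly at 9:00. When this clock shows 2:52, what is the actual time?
For every 60 true minutes, the faulty clock advances 66 minutes, so 1 faulty-clock minute corresponds to 60/66 true minutes.
From 9:00 to 2:52 on the faulty dial is 352 minutes.
True elapsed: 352 x 60/66 = 320 minutes = 5 hours and 20 minutes.
True time: 9:00 + 5 hours and 20 minutes = 2:20.

Final answer: 2:20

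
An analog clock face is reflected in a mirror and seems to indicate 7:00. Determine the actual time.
Reflection across the vertical (12-6) axis maps a hand at angle A degrees to (360 - A) degrees, which sends a reading of T minutes past 12:00 to (720 - T) minutes past 12:00.
Mirror reads 7:00 = 420 minutes past 12:00.
Actual time: (720 - 420) mod 720 = 300 minutes = 5:00.

Final answer: 5:00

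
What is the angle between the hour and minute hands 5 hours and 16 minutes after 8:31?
First find the time 5 hours and 16 minutes after 8:31.
Total minutes: 8 x 60 + 31 + 5 x 60 + 16 = 827.
827 mod 720 = 107 minutes = 1:47.
Now compute the angle at 1:47:
Hour hand: 1 x 30 + 47 x 0.5 = 53.5 degrees
Minute hand: 47 x 6 = 282 degrees
Difference: |53.5 - 282| = 228.5 degrees
Smaller angle: 360 - 228.5 = 131.5 degrees

Final answer: 131.5 degrees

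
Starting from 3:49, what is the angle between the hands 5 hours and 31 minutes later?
First find the time 5 hours and 31 minutes after 3:49.
Total minutes: 3 x 60 + 49 + 5 x 60 + 31 = 560.
560 mod 720 = 560 minutes = 9:20.
Now compute the angle at 9:20:
Hour hand: 9 x 30 + 20 x 0.5 = 280 degrees
Minute hand: 20 x 6 = 120 degrees
Difference: |280 - 120| = 160 degrees
The angle is 160 degrees

Final answer: 160 degrees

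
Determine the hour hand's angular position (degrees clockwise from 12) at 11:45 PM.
The hour hand moves 30 degrees per hour and 0.5 degrees per minute.
At 11:45: (11) x 30 + 45 x 0.5 = 330 + 22.5 = 352.5 degrees

Final answer: 352.5 degrees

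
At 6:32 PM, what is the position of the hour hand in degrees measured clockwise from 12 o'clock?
The hour hand moves 30 degrees per hour and 0.5 degrees per minute.
At 6:32: (6) x 30 + 32 x 0.5 = 180 + 16 = 196 degrees

Final answer: 196 degrees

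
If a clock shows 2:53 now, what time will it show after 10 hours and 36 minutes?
Starting time: 2:53
Adding 36 minutes to 53 minutes: 53 + 36 = 89 minutes = 1 hour and 29 minutes
Adding 10 hours: 2 + 10 + 1 (carry) = 13 - 12 = 1
Final time: 1:29

Final answer: 1:29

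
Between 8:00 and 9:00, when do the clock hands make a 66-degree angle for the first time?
At t minutes past 8:00, the hour hand is at 30 x 8 + 0.5t degrees and the minute hand is at 6t degrees.
The smaller angle between them is 66 degrees when |30H - 5.5t| = 66 or |30H - 5.5t| = 294.
With H = 8, solve 30 x 8 - 5.5t = +/- target for each target:
  t = (30 x 8 - 66) / 5.5 = 31.64
  t = (30 x 8 + 66) / 5.5 = 55.64
  t = (30 x 8 - 294) / 5.5 = -9.82 (outside (0, 60))
  t = (30 x 8 + 294) / 5.5 = 97.09 (outside (0, 60))
Valid solutions in (0, 60): {31.64, 55.64} minutes.
The first occurrence is t = 31.64 minutes.
The hands form a 66-degree angle at 31.64 minutes past 8:00.

Final answer: 31.64 minutes past 8:00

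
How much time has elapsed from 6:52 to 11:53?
From 6:52 to 11:53:
(11 x 60 + 53) - (6 x 60 + 52) = 713 - 412 = 301 minutes
= 5 hours and 1 minute

Final answer: 5 hours and 1 minute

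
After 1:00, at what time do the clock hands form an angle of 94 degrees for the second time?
At t minutes past 1:00, the hour hand is at 30 x 1 + 0.5t degrees and the minute hand is at 6t degrees.
The smaller angle between them is 94 degrees when |30H - 5.5t| = 94 or |30H - 5.5t| = 266.
With H = 1, solve 30 x 1 - 5.5t = +/- target for each target:
  t = (30 x 1 - 94) / 5.5 = -11.64 (outside (0, 60))
  t = (30 x 1 + 94) / 5.5 = 22.55
  t = (30 x 1 - 266) / 5.5 = -42.91 (outside (0, 60))
  t = (30 x 1 + 266) / 5.5 = 53.82
Valid solutions in (0, 60): {22.55, 53.82} minutes.
The second occurrence is t = 53.82 minutes.
The hands form a 94-degree angle at 53.82 minutes past 1:00.

Final answer: 53.82 minutes past 1:00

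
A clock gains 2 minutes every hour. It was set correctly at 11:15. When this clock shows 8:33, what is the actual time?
For every 60 true minutes, the faulty clock advances 62 minutes, so 1 faulty-clock minute corresponds to 60/62 true minutes.
From 11:15 to 8:33 on the faulty dial is 558 minutes.
True elapsed: 558 x 60/62 = 540 minutes = 9 hours.
True time: 11:15 + 9 hours = 8:15.

Final answer: 8:15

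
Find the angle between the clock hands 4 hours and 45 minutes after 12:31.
First find the time 4 hours and 45 minutes after 12:31.
Total minutes: 12 x 60 + 31 + 4 x 60 + 45 = 1036.
1036 mod 720 = 316 minutes = 5:16.
Now compute the angle at 5:16:
Hour hand: 5 x 30 + 16 x 0.5 = 158 degrees
Minute hand: 16 x 6 = 96 degrees
Difference: |158 - 96| = 62 degrees
The angle is 62 degrees

Final answer: 62 degrees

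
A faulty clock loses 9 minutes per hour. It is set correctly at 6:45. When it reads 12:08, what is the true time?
For every 60 true minutes, the faulty clock advances 51 minutes, so 1 faulty-clock minute corresponds to 60/51 true minutes.
From 6:45 to 12:08 on the faulty dial is 323 minutes.
True elapsed: 323 x 60/51 = 380 minutes = 6 hours and 20 minutes.
True time: 6:45 + 6 hours and 20 minutes = 1:05.

Final answer: 1:05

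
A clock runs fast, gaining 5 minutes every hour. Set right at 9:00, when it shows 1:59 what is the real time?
For every 60 true minutes, the faulty clock advances 65 minutes, so 1 faulty-clock minute corresponds to 60/65 true minutes.
From 9:00 to 1:59 on the faulty dial is 299 minutes.
True elapsed: 299 x 60/65 = 276 minutes = 4 hours and 36 minutes.
True time: 9:00 + 4 hours and 36 minutes = 1:36.

Final answer: 1:36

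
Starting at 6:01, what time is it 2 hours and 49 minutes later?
Starting time: 6:01
Adding 49 minutes to 1 minute: 1 + 49 = 50 minutes
Adding 2 hours: 6 + 2 = 8
Final time: 8:50

Final answer: 8:50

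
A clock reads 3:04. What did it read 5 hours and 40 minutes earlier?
Starting time: 3:04 = 184 total minutes past 12:00
Subtracting: 5 hours and 40 minutes = 340 minutes
184 - 340 = -156 (negative, add 12 hours = 720) = 564 minutes
= 9 hours and 24 minutes past 12:00 = 9:24

Final answer: 9:24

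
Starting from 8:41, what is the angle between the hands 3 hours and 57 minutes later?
First find the time 3 hours and 57 minutes after 8:41.
Total minutes: 8 x 60 + 41 + 3 x 60 + 57 = 758.
758 mod 720 = 38 minutes = 12:38.
Now compute the angle at 12:38:
Hour hand: 0 x 30 + 38 x 0.5 = 19 degrees
Minute hand: 38 x 6 = 228 degrees
Difference: |19 - 228| = 209 degrees
Smaller angle: 360 - 209 = 151 degrees

Final answer: 151 degrees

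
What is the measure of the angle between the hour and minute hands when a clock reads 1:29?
Hour hand position: 1 x 30 + 29 x 0.5 = 44.5 degrees
Minute hand position: 29 x 6 = 174 degrees
Difference: |44.5 - 174| = 129.5 degrees
The angle between the hands is 129.5 degrees

Final answer: 129.5 degrees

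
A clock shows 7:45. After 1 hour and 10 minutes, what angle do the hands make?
First find the time 1 hour and 10 minutes after 7:45.
Total minutes: 7 x 60 + 45 + 1 x 60 + 10 = 535.
535 mod 720 = 535 minutes = 8:55.
Now compute the angle at 8:55:
Hour hand: 8 x 30 + 55 x 0.5 = 267.5 degrees
Minute hand: 55 x 6 = 330 degrees
Difference: |267.5 - 330| = 62.5 degrees
The angle is 62.5 degrees

Final answer: 62.5 degrees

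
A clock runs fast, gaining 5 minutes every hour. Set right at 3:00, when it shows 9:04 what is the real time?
For every 60 true minutes, the faulty clock advances 65 minutes, so 1 faulty-clock minute corresponds to 60/65 true minutes.
From 3:00 to 9:04 on the faulty dial is 364 minutes.
True elapsed: 364 x 60/65 = 336 minutes = 5 hours and 36 minutes.
True time: 3:00 + 5 hours and 36 minutes = 8:36.

Final answer: 8:36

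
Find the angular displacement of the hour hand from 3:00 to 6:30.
The hour hand moves 0.5 degrees per minute.
Time elapsed: 6:30 - 3:00 = 210 minutes
Angular displacement: 210 x 0.5 = 105 degrees

Final answer: 105 degrees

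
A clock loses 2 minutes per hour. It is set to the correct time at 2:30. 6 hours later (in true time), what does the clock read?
For every 60 true minutes, the faulty clock advances 60 - 2 = 58 minutes.
True elapsed: 6 hours = 360 minutes.
Faulty clock advances: 360 x 58/60 = 348 minutes (drift: 12 minutes behind).
Shown time: 2:30 + 348 minutes = 8:18.

Final answer: 8:18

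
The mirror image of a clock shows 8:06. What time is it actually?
Reflection across the vertical (12-6) axis maps a hand at angle A degrees to (360 - A) degrees, which sends a reading of T minutes past 12:00 to (720 - T) minutes past 12:00.
Mirror reads 8:06 = 486 minutes past 12:00.
Actual time: (720 - 486) mod 720 = 234 minutes = 3:54.

Final answer: 3:54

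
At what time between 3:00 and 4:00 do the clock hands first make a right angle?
At t minutes past 3:00, the hour hand is at 30 x 3 + 0.5t degrees and the minute hand is at 6t degrees.
The smaller angle between them is 90 degrees when |30H - 5.5t| = 90 or |30H - 5.5t| = 270.
With H = 3, solve 30 x 3 - 5.5t = +/- target for each target:
  t = (30 x 3 - 90) / 5.5 = 0 (outside (0, 60))
  t = (30 x 3 + 90) / 5.5 = 32.73
  t = (30 x 3 - 270) / 5.5 = -32.73 (outside (0, 60))
  t = (30 x 3 + 270) / 5.5 = 65.45 (outside (0, 60))
Valid solutions in (0, 60): {32.73} minutes.
First occurrence: t = 32.73 minutes.
The hands are at right angles at 32.73 minutes past 3:00.

Final answer: 32.73 minutes past 3:00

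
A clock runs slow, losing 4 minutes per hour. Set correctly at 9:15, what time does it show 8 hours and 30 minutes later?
For every 60 true minutes, the faulty clock advances 60 - 4 = 56 minutes.
True elapsed: 8 hours and 30 minutes = 510 minutes.
Faulty clock advances: 510 x 56/60 = 476 minutes (drift: 34 minutes behind).
Shown time: 9:15 + 476 minutes = 5:11.

Final answer: 5:11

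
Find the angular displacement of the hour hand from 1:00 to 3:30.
The hour hand moves 0.5 degrees per minute.
Time elapsed: 3:30 - 1:00 = 150 minutes
Angular displacement: 150 x 0.5 = 75 degrees

Final answer: 75 degrees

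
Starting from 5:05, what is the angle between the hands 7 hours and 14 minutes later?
First find the time 7 hours and 14 minutes after 5:05.
Total minutes: 5 x 60 + 5 + 7 x 60 + 14 = 739.
739 mod 720 = 19 minutes = 12:19.
Now compute the angle at 12:19:
Hour hand: 0 x 30 + 19 x 0.5 = 9.5 degrees
Minute hand: 19 x 6 = 114 degrees
Difference: |9.5 - 114| = 104.5 degrees
The angle is 104.5 degrees

Final answer: 104.5 degrees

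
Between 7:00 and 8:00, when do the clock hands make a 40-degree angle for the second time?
At t minutes past 7:00, the hour hand is at 30 x 7 + 0.5t degrees and the minute hand is at 6t degrees.
The smaller angle between them is 40 degrees when |30H - 5.5t| = 40 or |30H - 5.5t| = 320.
With H = 7, solve 30 x 7 - 5.5t = +/- target for each target:
  t = (30 x 7 - 40) / 5.5 = 30.91
  t = (30 x 7 + 40) / 5.5 = 45.45
  t = (30 x 7 - 320) / 5.5 = -20 (outside (0, 60))
  t = (30 x 7 + 320) / 5.5 = 96.36 (outside (0, 60))
Valid solutions in (0, 60): {30.91, 45.45} minutes.
The second occurrence is t = 45.45 minutes.
The hands form a 40-degree angle at 45.45 minutes past 7:00.

Final answer: 45.45 minutes past 7:00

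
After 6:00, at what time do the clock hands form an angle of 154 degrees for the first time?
At t minutes past 6:00, the hour hand is at 30 x 6 + 0.5t degrees and the minute hand is at 6t degrees.
The smaller angle between them is 154 degrees when |30H - 5.5t| = 154 or |30H - 5.5t| = 206.
With H = 6, solve 30 x 6 - 5.5t = +/- target for each target:
  t = (30 x 6 - 154) / 5.5 = 4.73
  t = (30 x 6 + 154) / 5.5 = 60.73 (outside (0, 60))
  t = (30 x 6 - 206) / 5.5 = -4.73 (outside (0, 60))
  t = (30 x 6 + 206) / 5.5 = 70.18 (outside (0, 60))
Valid solutions in (0, 60): {4.73} minutes.
The first occurrence is t = 4.73 minutes.
The hands form a 154-degree angle at 4.73 minutes past 6:00.

Final answer: 4.73 minutes past 6:00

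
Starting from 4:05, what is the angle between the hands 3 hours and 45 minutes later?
First find the time 3 hours and 45 minutes after 4:05.
Total minutes: 4 x 60 + 5 + 3 x 60 + 45 = 470.
470 mod 720 = 470 minutes = 7:50.
Now compute the angle at 7:50:
Hour hand: 7 x 30 + 50 x 0.5 = 235 degrees
Minute hand: 50 x 6 = 300 degrees
Difference: |235 - 300| = 65 degrees
The angle is 65 degrees

Final answer: 65 degrees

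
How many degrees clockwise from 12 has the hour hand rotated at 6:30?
The hour hand moves 30 degrees per hour and 0.5 degrees per minute.
At 6:30: (6) x 30 + 30 x 0.5 = 180 + 15 = 195 degrees

Final answer: 195 degrees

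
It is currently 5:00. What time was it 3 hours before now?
Starting time: 5:00 = 300 total minutes past 12:00
Subtracting: 3 hours = 180 minutes
300 - 180 = 120 minutes
= 2 hours past 12:00 = 2:00

Final answer: 2:00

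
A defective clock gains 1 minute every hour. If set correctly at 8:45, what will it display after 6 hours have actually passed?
For every 60 true minutes, the faulty clock advances 60 + 1 = 61 minutes.
True elapsed: 6 hours = 360 minutes.
Faulty clock advances: 360 x 61/60 = 366 minutes (drift: 6 minutes ahead).
Shown time: 8:45 + 366 minutes = 2:51.

Final answer: 2:51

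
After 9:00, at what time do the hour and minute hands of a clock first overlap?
The minute hand gains 5.5 degrees per minute on the hour hand.
At 9:00, the hour hand is at 270 degrees and the minute hand is at 0 degrees.
The gap is 270 degrees. Time to close: 270/5.5 = 60 x 9/11 = 49.09 minutes.
The hands overlap at 49.09 minutes past 9:00.

Final answer: 49.09 minutes past 9:00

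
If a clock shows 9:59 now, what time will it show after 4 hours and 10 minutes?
Starting time: 9:59
Adding 10 minutes to 59 minutes: 59 + 10 = 69 minutes = 1 hour and 9 minutes
Adding 4 hours: 9 + 4 + 1 (carry) = 14 - 12 = 2
Final time: 2:09

Final answer: 2:09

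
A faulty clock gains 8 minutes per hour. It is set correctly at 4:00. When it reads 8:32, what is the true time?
For every 60 true minutes, the faulty clock advances 68 minutes, so 1 faulty-clock minute corresponds to 60/68 true minutes.
From 4:00 to 8:32 on the faulty dial is 272 minutes.
True elapsed: 272 x 60/68 = 240 minutes = 4 hours.
True time: 4:00 + 4 hours = 8:00.

Final answer: 8:00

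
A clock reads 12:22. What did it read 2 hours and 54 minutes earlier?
Starting time: 12:22 = 22 total minutes past 12:00
Subtracting: 2 hours and 54 minutes = 174 minutes
22 - 174 = -152 (negative, add 12 hours = 720) = 568 minutes
= 9 hours and 28 minutes past 12:00 = 9:28

Final answer: 9:28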